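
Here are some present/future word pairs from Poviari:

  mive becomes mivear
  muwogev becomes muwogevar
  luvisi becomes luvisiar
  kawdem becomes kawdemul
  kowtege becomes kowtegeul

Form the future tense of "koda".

kodaul

mive and kowtege both end in -e yet inflect differently (mivear, kowtegeul), so the final letter is not what conditions the rule; the first letter is.
"koda" begins with k-. The stems beginning with k- (kawdem → kawdemul, kowtege → kowtegeul) add -ul.
So koda → kodaul.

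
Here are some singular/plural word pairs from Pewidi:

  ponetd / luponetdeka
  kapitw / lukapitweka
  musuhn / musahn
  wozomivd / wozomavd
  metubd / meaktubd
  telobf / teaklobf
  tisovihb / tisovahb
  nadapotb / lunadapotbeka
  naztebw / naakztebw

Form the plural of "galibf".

gaaklibf

ponetd and metubd both end in -d yet inflect differently (luponetdeka, meaktubd), so the final letter is not what conditions the rule; the second-to-last letter is.
"galibf" has second-to-last letter 'b'. The stems whose second-to-last letter is 'b' (metubd → meaktubd, telobf → teaklobf, naztebw → naakztebw) insert -ak- after the first vowel.
So galibf → gaaklibf.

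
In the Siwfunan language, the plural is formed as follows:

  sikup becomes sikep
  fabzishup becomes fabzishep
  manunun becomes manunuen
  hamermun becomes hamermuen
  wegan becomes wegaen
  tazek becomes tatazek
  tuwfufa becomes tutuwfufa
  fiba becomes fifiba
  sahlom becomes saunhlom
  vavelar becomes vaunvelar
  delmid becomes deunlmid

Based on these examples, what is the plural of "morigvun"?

morigvuen

sikup and manunun both have last vowel 'u' yet inflect differently (sikep, manunuen), so the last vowel is not what conditions the rule; the final letter is.
"morigvun" ends in -n. The stems ending in -n (manunun → manunuen, hamermun → hamermuen, wegan → wegaen) drop the final letter and add -en.
The other patterns: stems ending in -p change the last vowel to 'e'; stems ending in -a or -k repeat the first consonant+vowel as a prefix; stems ending in -d, -m or -r insert -un- after the first vowel.
So morigvun → morigvuen.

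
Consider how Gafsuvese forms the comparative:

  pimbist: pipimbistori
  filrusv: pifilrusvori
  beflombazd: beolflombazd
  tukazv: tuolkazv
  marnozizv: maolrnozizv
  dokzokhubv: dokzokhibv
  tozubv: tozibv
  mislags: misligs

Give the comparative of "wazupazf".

"wazupazf" has second-to-last letter 'z'. The stems whose second-to-last letter is 'z' (beflombazd → beolflombazd, tukazv → tuolkazv, marnozizv → maolrnozizv) insert -ol- after the first vowel.
The other patterns: stems whose second-to-last letter is 's' add pi- … -ori around the stem; stems whose second-to-last letter is 'b' or 'g' change the last vowel to 'i'.
So wazupazf → waolzupazf.

waolzupazf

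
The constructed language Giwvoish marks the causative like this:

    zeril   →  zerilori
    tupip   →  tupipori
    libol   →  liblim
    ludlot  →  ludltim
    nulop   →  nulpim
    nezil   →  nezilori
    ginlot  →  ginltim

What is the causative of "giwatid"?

giwatidori

libol and nezil both end in -l yet inflect differently (liblim, nezilori), so the final letter is not what conditions the rule; the last vowel is.
"giwatid" has last vowel 'i'. The stems whose last vowel is 'i' (nezil → nezilori, zeril → zerilori, tupip → tupipori) add -ori.
The other pattern: stems whose last vowel is 'o' delete the last vowel and add -im.
So giwatid → giwatidori.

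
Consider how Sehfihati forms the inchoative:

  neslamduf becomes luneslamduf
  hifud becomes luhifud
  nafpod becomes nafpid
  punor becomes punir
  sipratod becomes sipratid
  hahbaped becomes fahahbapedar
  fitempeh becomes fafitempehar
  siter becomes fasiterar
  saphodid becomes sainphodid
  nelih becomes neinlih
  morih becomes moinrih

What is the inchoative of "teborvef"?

hifud and nafpod both end in -d yet inflect differently (luhifud, nafpid), so the final letter is not what conditions the rule; the last vowel is.
"teborvef" has last vowel 'e'. The stems whose last vowel is 'e' (hahbaped → fahahbapedar, fitempeh → fafitempehar, siter → fasiterar) add fa- … -ar around the stem.
The other patterns: stems whose last vowel is 'u' add the prefix lu-; stems whose last vowel is 'o' change the last vowel to 'i'; stems whose last vowel is 'i' insert -in- after the first vowel.
So teborvef → fateborvefar.

fateborvefar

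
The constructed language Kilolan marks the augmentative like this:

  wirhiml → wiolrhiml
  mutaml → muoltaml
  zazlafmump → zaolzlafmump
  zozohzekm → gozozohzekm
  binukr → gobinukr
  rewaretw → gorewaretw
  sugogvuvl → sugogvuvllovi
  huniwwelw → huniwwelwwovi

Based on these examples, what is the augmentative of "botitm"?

wirhiml and sugogvuvl both end in -l yet inflect differently (wiolrhiml, sugogvuvllovi), so the final letter is not what conditions the rule; the second-to-last letter is.
"botitm" has second-to-last letter 't'. The one such stem in the data (rewaretw → gorewaretw) adds the prefix go-, so the same rule applies.
So botitm → gobotitm.

gobotitm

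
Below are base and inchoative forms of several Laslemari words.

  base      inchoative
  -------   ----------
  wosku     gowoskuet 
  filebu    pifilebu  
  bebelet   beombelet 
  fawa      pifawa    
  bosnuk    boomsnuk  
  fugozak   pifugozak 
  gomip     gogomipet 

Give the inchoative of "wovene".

fugozak and bosnuk both end in -k yet inflect differently (pifugozak, boomsnuk), so the final letter is not what conditions the rule; the first letter is.
"wovene" begins with w-. The one such stem in the data (wosku → gowoskuet) adds go- … -et around the stem, so the same rule applies.
The other patterns: stems beginning with f- add the prefix pi-; stems beginning with b- insert -om- after the first vowel.
So wovene → gowoveneet.

gowoveneet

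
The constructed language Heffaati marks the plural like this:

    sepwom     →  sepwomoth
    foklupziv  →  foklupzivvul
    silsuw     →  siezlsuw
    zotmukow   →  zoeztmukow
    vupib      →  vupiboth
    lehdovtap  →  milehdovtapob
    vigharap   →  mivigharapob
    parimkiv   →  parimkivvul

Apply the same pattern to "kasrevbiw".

parimkiv and vupib both have last vowel 'i' yet inflect differently (parimkivvul, vupiboth), so the last vowel is not what conditions the rule; the final letter is.
"kasrevbiw" ends in -w. The stems ending in -w (zotmukow → zoeztmukow, silsuw → siezlsuw) insert -ez- after the first vowel.
The other patterns: stems ending in -p add mi- … -ob around the stem; stems ending in -v double the final consonant and add -ul; stems ending in -b or -m add -oth.
So kasrevbiw → kaezsrevbiw.

kaezsrevbiw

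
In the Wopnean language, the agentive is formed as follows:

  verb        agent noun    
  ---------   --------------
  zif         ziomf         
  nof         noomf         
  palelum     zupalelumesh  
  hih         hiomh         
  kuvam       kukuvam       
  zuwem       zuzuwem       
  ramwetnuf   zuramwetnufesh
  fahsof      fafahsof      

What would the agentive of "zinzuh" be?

zif and fahsof both end in -f yet inflect differently (ziomf, fafahsof), so the final letter is not what conditions the rule; the number of vowels is.
"zinzuh" has 2 vowels. The stems with 2 vowels (zuwem → zuzuwem, fahsof → fafahsof, kuvam → kukuvam) repeat the first consonant+vowel as a prefix.
So zinzuh → zizinzuh.

zizinzuh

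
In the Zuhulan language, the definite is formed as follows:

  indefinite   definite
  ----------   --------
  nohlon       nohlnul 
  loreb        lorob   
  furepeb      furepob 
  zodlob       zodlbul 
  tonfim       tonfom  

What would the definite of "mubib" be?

mubob

"mubib" has last vowel 'i'. The one such stem in the data (tonfim → tonfom) changes the last vowel to 'o' (as do loreb, furepeb), so the same rule applies.
So mubib → mubob.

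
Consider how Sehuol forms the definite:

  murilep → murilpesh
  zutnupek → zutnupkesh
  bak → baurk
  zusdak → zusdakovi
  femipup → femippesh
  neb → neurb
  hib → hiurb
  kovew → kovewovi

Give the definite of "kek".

keurk

bak and zusdak both end in -k yet inflect differently (baurk, zusdakovi), so the final letter is not what conditions the rule; the number of vowels is.
"kek" has 1 vowel. The stems with 1 vowel (hib → hiurb, neb → neurb, bak → baurk) insert -ur- after the first vowel.
So kek → keurk.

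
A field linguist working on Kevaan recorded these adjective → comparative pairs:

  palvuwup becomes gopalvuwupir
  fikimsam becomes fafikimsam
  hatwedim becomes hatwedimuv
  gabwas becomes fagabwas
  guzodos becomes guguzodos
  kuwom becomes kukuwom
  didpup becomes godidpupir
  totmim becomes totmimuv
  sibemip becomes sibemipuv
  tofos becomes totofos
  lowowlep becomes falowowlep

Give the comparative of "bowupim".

"bowupim" has last vowel 'i'. The stems whose last vowel is 'i' (totmim → totmimuv, hatwedim → hatwedimuv, sibemip → sibemipuv) add -uv.
So bowupim → bowupimuv.

bowupimuv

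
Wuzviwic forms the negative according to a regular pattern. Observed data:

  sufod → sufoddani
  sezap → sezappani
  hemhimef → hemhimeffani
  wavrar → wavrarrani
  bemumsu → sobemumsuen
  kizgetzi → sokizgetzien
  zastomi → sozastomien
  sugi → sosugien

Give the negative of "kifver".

sufod and sugi both begin with s- yet inflect differently (sufoddani, sosugien), so the first letter is not what conditions the rule; whether the stem ends in a vowel or a consonant is.
"kifver" ends in a consonant. The stems ending in a consonant (sufod → sufoddani, sezap → sezappani, hemhimef → hemhimeffani) double the final consonant and add -ani.
The other pattern: stems ending in a vowel add so- … -en around the stem.
So kifver → kifverrani.

kifverrani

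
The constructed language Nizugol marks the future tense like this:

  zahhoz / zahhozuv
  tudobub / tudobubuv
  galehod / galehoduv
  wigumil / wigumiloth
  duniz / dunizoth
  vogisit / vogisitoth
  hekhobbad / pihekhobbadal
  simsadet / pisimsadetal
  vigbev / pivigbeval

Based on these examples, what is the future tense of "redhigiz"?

"redhigiz" has last vowel 'i'. The stems whose last vowel is 'i' (wigumil → wigumiloth, duniz → dunizoth, vogisit → vogisitoth) add -oth.
So redhigiz → redhigizoth.

redhigizoth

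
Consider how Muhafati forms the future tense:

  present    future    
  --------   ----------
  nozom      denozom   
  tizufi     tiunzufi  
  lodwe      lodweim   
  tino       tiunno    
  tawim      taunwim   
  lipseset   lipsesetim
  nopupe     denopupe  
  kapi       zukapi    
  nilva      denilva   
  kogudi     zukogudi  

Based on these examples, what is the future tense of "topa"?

tounpa

kogudi and tizufi both end in -i yet inflect differently (zukogudi, tiunzufi), so the final letter is not what conditions the rule; the first letter is.
"topa" begins with t-. The stems beginning with t- (tizufi → tiunzufi, tawim → taunwim, tino → tiunno) insert -un- after the first vowel.
The other patterns: stems beginning with k- add the prefix zu-; stems beginning with n- add the prefix de-; stems beginning with l- add -im.
So topa → tounpa.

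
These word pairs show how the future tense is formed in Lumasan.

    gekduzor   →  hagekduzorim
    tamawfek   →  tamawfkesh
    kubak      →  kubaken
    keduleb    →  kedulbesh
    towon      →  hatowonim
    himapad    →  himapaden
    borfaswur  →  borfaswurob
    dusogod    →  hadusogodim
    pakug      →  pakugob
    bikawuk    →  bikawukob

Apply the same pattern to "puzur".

puzurob

tamawfek and bikawuk both end in -k yet inflect differently (tamawfkesh, bikawukob), so the final letter is not what conditions the rule; the last vowel is.
"puzur" has last vowel 'u'. The stems whose last vowel is 'u' (bikawuk → bikawukob, pakug → pakugob, borfaswur → borfaswurob) add -ob.
The other patterns: stems whose last vowel is 'e' delete the last vowel and add -esh; stems whose last vowel is 'a' add -en; stems whose last vowel is 'o' add ha- … -im around the stem.
So puzur → puzurob.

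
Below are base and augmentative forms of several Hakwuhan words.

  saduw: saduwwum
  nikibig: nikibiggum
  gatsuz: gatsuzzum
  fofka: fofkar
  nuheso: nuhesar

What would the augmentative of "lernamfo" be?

lernamfar

nikibig and nuheso both begin with n- yet inflect differently (nikibiggum, nuhesar), so the first letter is not what conditions the rule; whether the stem ends in a vowel or a consonant is.
"lernamfo" ends in a vowel. The stems ending in a vowel (fofka → fofkar, nuheso → nuhesar) drop the final letter and add -ar.
So lernamfo → lernamfar.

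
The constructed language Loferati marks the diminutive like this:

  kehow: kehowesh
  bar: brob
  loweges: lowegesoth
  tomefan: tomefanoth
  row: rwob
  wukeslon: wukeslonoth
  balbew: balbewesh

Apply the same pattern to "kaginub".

row and kehow both end in -w yet inflect differently (rwob, kehowesh), so the final letter is not what conditions the rule; the number of vowels is.
"kaginub" has 3 vowels. The stems with 3 vowels (loweges → lowegesoth, tomefan → tomefanoth, wukeslon → wukeslonoth) add -oth.
So kaginub → kaginuboth.

kaginuboth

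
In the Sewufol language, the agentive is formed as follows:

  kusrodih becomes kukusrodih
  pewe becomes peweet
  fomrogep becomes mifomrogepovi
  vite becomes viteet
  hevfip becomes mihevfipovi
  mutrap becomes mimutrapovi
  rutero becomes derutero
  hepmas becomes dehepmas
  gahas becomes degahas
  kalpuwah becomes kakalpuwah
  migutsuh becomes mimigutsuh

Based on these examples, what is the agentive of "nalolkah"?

fomrogep and vite both have last vowel 'e' yet inflect differently (mifomrogepovi, viteet), so the last vowel is not what conditions the rule; the final letter is.
"nalolkah" ends in -h. The stems ending in -h (kusrodih → kukusrodih, migutsuh → mimigutsuh, kalpuwah → kakalpuwah) repeat the first consonant+vowel as a prefix.
The other patterns: stems ending in -p add mi- … -ovi around the stem; stems ending in -e add -et; stems ending in -o or -s add the prefix de-.
So nalolkah → nanalolkah.

nanalolkah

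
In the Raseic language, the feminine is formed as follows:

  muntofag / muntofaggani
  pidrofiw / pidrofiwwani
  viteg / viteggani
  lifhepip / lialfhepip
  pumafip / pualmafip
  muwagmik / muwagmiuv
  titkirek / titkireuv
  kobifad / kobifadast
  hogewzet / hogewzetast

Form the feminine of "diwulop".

dialwulop

pidrofiw and lifhepip both have last vowel 'i' yet inflect differently (pidrofiwwani, lialfhepip), so the last vowel is not what conditions the rule; the final letter is.
"diwulop" ends in -p. The stems ending in -p (lifhepip → lialfhepip, pumafip → pualmafip) insert -al- after the first vowel.
So diwulop → dialwulop.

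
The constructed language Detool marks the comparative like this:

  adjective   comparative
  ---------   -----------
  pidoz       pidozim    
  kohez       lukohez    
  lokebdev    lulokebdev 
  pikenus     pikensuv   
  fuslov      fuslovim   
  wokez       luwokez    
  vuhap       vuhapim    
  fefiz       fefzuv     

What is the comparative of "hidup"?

pidoz and kohez both end in -z yet inflect differently (pidozim, lukohez), so the final letter is not what conditions the rule; the last vowel is.
"hidup" has last vowel 'u'. The one such stem in the data (pikenus → pikensuv) deletes the last vowel and adds -uv (as does fefiz), so the same rule applies.
The other patterns: stems whose last vowel is 'a' or 'o' add -im; stems whose last vowel is 'e' add the prefix lu-.
So hidup → hidpuv.

hidpuv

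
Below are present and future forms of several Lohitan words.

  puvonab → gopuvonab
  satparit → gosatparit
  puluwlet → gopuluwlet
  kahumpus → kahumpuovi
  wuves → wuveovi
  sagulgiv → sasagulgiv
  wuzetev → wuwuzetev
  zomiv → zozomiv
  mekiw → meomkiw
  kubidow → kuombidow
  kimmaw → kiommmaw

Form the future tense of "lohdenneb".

"lohdenneb" ends in -b. The one such stem in the data (puvonab → gopuvonab) adds the prefix go-, so the same rule applies.
So lohdenneb → golohdenneb.

golohdenneb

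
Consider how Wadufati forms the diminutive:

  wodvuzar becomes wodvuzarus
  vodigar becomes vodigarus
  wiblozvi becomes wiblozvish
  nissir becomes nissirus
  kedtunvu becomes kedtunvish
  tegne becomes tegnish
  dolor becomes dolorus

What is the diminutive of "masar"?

masarus

"masar" ends in a consonant. The stems ending in a consonant (wodvuzar → wodvuzarus, dolor → dolorus, nissir → nissirus) add -us.
So masar → masarus.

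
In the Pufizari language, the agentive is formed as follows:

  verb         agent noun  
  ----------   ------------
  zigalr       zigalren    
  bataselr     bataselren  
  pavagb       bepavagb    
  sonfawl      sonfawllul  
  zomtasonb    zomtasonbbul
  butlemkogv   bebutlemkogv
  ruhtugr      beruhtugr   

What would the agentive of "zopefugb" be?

"zopefugb" has second-to-last letter 'g'. The stems whose second-to-last letter is 'g' (ruhtugr → beruhtugr, butlemkogv → bebutlemkogv, pavagb → bepavagb) add the prefix be-.
So zopefugb → bezopefugb.

bezopefugb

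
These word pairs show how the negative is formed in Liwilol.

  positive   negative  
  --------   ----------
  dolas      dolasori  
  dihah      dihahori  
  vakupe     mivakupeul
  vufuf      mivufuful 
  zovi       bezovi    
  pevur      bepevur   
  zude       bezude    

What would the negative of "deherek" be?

"deherek" begins with d-. The stems beginning with d- (dolas → dolasori, dihah → dihahori) add -ori.
The other patterns: stems beginning with v- add mi- … -ul around the stem; stems beginning with p- or z- add the prefix be-.
So deherek → deherekori.

deherekori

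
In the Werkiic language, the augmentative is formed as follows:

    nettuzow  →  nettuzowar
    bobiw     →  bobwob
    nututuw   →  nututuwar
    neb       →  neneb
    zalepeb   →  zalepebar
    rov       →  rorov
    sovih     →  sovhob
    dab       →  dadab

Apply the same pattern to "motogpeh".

bobiw and nututuw both end in -w yet inflect differently (bobwob, nututuwar), so the final letter is not what conditions the rule; the number of vowels is.
"motogpeh" has 3 vowels. The stems with 3 vowels (nututuw → nututuwar, nettuzow → nettuzowar, zalepeb → zalepebar) add -ar.
The other patterns: stems with 1 vowel repeat the first consonant+vowel as a prefix; stems with 2 vowels delete the last vowel and add -ob.
So motogpeh → motogpehar.

motogpehar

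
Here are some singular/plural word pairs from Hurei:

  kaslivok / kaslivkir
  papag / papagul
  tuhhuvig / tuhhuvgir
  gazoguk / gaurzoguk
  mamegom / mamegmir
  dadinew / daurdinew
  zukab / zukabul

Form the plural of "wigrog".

papag and tuhhuvig both end in -g yet inflect differently (papagul, tuhhuvgir), so the final letter is not what conditions the rule; the last vowel is.
"wigrog" has last vowel 'o'. The stems whose last vowel is 'o' (kaslivok → kaslivkir, mamegom → mamegmir) delete the last vowel and add -ir.
So wigrog → wigrgir.

wigrgir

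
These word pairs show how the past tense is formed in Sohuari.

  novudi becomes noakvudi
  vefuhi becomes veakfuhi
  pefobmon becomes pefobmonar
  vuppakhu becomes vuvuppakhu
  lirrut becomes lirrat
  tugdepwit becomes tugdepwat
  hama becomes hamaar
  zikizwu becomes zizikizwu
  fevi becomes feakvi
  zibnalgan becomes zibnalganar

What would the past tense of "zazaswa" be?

zazaswaar

vefuhi and tugdepwit both have last vowel 'i' yet inflect differently (veakfuhi, tugdepwat), so the last vowel is not what conditions the rule; the final letter is.
"zazaswa" ends in -a. The one such stem in the data (hama → hamaar) adds -ar, so the same rule applies.
The other patterns: stems ending in -i insert -ak- after the first vowel; stems ending in -t change the last vowel to 'a'; stems ending in -u repeat the first consonant+vowel as a prefix.
So zazaswa → zazaswaar.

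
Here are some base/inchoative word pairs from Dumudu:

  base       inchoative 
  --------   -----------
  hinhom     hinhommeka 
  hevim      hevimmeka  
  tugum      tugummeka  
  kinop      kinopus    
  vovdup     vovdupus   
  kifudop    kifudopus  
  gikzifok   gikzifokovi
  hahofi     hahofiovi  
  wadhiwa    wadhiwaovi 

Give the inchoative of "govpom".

"govpom" ends in -m. The stems ending in -m (hinhom → hinhommeka, hevim → hevimmeka, tugum → tugummeka) double the final consonant and add -eka.
So govpom → govpommeka.

govpommeka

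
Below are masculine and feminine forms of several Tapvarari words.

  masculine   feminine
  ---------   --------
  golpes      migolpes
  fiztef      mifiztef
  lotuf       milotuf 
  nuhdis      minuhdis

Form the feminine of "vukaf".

mivukaf

Every pair shown (golpes → migolpes, fiztef → mifiztef, lotuf → milotuf, …) follows the same rule: add the prefix mi-.
So vukaf → mivukaf.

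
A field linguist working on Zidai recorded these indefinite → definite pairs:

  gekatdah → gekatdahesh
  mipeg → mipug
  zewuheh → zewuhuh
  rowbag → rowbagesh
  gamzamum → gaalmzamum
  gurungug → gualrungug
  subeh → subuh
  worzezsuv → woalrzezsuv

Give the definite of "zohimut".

zoalhimut

gurungug and mipeg both end in -g yet inflect differently (gualrungug, mipug), so the final letter is not what conditions the rule; the last vowel is.
"zohimut" has last vowel 'u'. The stems whose last vowel is 'u' (gurungug → gualrungug, gamzamum → gaalmzamum, worzezsuv → woalrzezsuv) insert -al- after the first vowel.
The other patterns: stems whose last vowel is 'e' change the last vowel to 'u'; stems whose last vowel is 'a' add -esh.
So zohimut → zoalhimut.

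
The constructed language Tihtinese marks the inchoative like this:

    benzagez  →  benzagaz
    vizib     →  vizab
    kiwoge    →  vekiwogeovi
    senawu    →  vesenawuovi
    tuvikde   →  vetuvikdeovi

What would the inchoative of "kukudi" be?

vekukudiovi

benzagez and kiwoge both have last vowel 'e' yet inflect differently (benzagaz, vekiwogeovi), so the last vowel is not what conditions the rule; whether the stem ends in a vowel or a consonant is.
"kukudi" ends in a vowel. The stems ending in a vowel (kiwoge → vekiwogeovi, senawu → vesenawuovi, tuvikde → vetuvikdeovi) add ve- … -ovi around the stem.
The other pattern: stems ending in a consonant change the last vowel to 'a'.
So kukudi → vekukudiovi.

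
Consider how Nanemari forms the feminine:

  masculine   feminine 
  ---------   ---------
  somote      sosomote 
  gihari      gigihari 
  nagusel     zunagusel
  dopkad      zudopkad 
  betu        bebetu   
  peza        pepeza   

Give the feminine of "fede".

fefede

peza and dopkad both have last vowel 'a' yet inflect differently (pepeza, zudopkad), so the last vowel is not what conditions the rule; whether the stem ends in a vowel or a consonant is.
"fede" ends in a vowel. The stems ending in a vowel (somote → sosomote, betu → bebetu, peza → pepeza) repeat the first consonant+vowel as a prefix.
The other pattern: stems ending in a consonant add the prefix zu-.
So fede → fefede.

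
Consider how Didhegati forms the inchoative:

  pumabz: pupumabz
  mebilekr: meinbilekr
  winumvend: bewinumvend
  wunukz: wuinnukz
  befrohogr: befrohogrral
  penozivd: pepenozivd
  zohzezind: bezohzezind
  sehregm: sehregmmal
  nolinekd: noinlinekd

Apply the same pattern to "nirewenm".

winumvend and nolinekd both end in -d yet inflect differently (bewinumvend, noinlinekd), so the final letter is not what conditions the rule; the second-to-last letter is.
"nirewenm" has second-to-last letter 'n'. The stems whose second-to-last letter is 'n' (winumvend → bewinumvend, zohzezind → bezohzezind) add the prefix be-.
The other patterns: stems whose second-to-last letter is 'k' insert -in- after the first vowel; stems whose second-to-last letter is 'g' double the final consonant and add -al; stems whose second-to-last letter is 'b' or 'v' repeat the first consonant+vowel as a prefix.
So nirewenm → benirewenm.

benirewenm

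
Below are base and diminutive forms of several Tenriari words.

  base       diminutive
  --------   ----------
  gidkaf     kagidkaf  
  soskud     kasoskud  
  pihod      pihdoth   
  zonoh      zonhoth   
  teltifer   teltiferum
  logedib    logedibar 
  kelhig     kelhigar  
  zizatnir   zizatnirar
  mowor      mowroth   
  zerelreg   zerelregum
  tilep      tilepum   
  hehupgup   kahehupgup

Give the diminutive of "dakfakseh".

dakfaksehum

zizatnir and mowor both end in -r yet inflect differently (zizatnirar, mowroth), so the final letter is not what conditions the rule; the last vowel is.
"dakfakseh" has last vowel 'e'. The stems whose last vowel is 'e' (teltifer → teltiferum, tilep → tilepum, zerelreg → zerelregum) add -um.
The other patterns: stems whose last vowel is 'i' add -ar; stems whose last vowel is 'o' delete the last vowel and add -oth; stems whose last vowel is 'a' or 'u' add the prefix ka-.
So dakfakseh → dakfaksehum.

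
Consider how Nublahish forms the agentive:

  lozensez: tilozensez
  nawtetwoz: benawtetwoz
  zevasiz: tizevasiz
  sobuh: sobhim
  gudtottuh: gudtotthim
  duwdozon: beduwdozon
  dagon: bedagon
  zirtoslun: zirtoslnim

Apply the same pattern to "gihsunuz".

"gihsunuz" has last vowel 'u'. The stems whose last vowel is 'u' (gudtottuh → gudtotthim, sobuh → sobhim, zirtoslun → zirtoslnim) delete the last vowel and add -im.
The other patterns: stems whose last vowel is 'o' add the prefix be-; stems whose last vowel is 'e' or 'i' add the prefix ti-.
So gihsunuz → gihsunzim.

gihsunzim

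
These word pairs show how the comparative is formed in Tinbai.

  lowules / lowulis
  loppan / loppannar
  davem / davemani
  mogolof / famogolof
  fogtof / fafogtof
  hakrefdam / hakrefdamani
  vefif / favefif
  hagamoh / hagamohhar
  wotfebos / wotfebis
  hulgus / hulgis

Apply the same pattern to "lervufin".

lervufinnar

davem and lowules both have last vowel 'e' yet inflect differently (davemani, lowulis), so the last vowel is not what conditions the rule; the final letter is.
"lervufin" ends in -n. The one such stem in the data (loppan → loppannar) doubles the final consonant and adds -ar (as does hagamoh), so the same rule applies.
So lervufin → lervufinnar.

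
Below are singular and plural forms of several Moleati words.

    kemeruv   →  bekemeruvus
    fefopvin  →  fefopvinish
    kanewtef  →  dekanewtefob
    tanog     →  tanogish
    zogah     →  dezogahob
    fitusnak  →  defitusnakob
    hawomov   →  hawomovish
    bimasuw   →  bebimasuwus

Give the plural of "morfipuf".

"morfipuf" has last vowel 'u'. The stems whose last vowel is 'u' (kemeruv → bekemeruvus, bimasuw → bebimasuwus) add be- … -us around the stem.
So morfipuf → bemorfipufus.

bemorfipufus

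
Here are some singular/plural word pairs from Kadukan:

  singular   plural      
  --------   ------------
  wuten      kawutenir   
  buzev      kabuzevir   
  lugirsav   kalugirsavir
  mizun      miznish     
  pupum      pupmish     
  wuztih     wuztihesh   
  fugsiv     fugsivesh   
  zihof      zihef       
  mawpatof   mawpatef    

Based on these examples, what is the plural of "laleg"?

wuten and mizun both end in -n yet inflect differently (kawutenir, miznish), so the final letter is not what conditions the rule; the last vowel is.
"laleg" has last vowel 'e'. The stems whose last vowel is 'e' (wuten → kawutenir, buzev → kabuzevir) add ka- … -ir around the stem.
So laleg → kalalegir.

kalalegir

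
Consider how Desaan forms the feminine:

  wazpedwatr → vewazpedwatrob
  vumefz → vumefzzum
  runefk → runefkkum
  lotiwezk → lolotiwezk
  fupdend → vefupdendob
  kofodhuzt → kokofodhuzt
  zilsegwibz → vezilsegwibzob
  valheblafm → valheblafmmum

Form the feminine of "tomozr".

"tomozr" has second-to-last letter 'z'. The stems whose second-to-last letter is 'z' (kofodhuzt → kokofodhuzt, lotiwezk → lolotiwezk) repeat the first consonant+vowel as a prefix.
The other patterns: stems whose second-to-last letter is 'f' double the final consonant and add -um; stems whose second-to-last letter is 'b', 'n' or 't' add ve- … -ob around the stem.
So tomozr → totomozr.

totomozr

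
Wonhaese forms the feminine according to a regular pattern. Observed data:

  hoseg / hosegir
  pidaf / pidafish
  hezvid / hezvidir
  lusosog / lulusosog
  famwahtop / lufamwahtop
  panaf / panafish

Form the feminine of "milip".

lusosog and hoseg both end in -g yet inflect differently (lulusosog, hosegir), so the final letter is not what conditions the rule; the last vowel is.
"milip" has last vowel 'i'. The one such stem in the data (hezvid → hezvidir) adds -ir, so the same rule applies.
The other patterns: stems whose last vowel is 'a' add -ish; stems whose last vowel is 'o' add the prefix lu-.
So milip → milipir.

milipir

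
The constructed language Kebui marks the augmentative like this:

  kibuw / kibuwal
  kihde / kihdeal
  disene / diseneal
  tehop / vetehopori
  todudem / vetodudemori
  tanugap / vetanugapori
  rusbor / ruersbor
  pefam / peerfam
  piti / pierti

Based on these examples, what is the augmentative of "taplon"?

todudem and pefam both end in -m yet inflect differently (vetodudemori, peerfam), so the final letter is not what conditions the rule; the first letter is.
"taplon" begins with t-. The stems beginning with t- (tehop → vetehopori, todudem → vetodudemori, tanugap → vetanugapori) add ve- … -ori around the stem.
So taplon → vetaplonori.

vetaplonori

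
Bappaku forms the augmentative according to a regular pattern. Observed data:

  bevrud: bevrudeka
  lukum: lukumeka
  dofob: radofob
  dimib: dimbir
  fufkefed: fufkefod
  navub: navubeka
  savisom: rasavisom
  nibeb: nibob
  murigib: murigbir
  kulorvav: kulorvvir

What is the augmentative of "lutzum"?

lutzumeka

murigib and navub both end in -b yet inflect differently (murigbir, navubeka), so the final letter is not what conditions the rule; the last vowel is.
"lutzum" has last vowel 'u'. The stems whose last vowel is 'u' (navub → navubeka, lukum → lukumeka, bevrud → bevrudeka) add -eka.
The other patterns: stems whose last vowel is 'a' or 'i' delete the last vowel and add -ir; stems whose last vowel is 'o' add the prefix ra-; stems whose last vowel is 'e' change the last vowel to 'o'.
So lutzum → lutzumeka.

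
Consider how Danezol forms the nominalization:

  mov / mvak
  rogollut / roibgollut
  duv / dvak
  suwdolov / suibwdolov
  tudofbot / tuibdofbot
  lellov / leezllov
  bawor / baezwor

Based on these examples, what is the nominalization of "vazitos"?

duv and lellov both end in -v yet inflect differently (dvak, leezllov), so the final letter is not what conditions the rule; the number of vowels is.
"vazitos" has 3 vowels. The stems with 3 vowels (rogollut → roibgollut, tudofbot → tuibdofbot, suwdolov → suibwdolov) insert -ib- after the first vowel.
The other patterns: stems with 1 vowel delete the last vowel and add -ak; stems with 2 vowels insert -ez- after the first vowel.
So vazitos → vaibzitos.

vaibzitos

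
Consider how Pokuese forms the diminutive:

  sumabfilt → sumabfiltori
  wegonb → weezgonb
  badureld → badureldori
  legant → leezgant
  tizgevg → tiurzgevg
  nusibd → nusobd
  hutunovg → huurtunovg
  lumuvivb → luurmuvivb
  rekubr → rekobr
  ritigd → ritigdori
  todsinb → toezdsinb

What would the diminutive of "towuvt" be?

tourwuvt

lumuvivb and wegonb both end in -b yet inflect differently (luurmuvivb, weezgonb), so the final letter is not what conditions the rule; the second-to-last letter is.
"towuvt" has second-to-last letter 'v'. The stems whose second-to-last letter is 'v' (hutunovg → huurtunovg, tizgevg → tiurzgevg, lumuvivb → luurmuvivb) insert -ur- after the first vowel.
The other patterns: stems whose second-to-last letter is 'b' change the last vowel to 'o'; stems whose second-to-last letter is 'n' insert -ez- after the first vowel; stems whose second-to-last letter is 'g' or 'l' add -ori.
So towuvt → tourwuvt.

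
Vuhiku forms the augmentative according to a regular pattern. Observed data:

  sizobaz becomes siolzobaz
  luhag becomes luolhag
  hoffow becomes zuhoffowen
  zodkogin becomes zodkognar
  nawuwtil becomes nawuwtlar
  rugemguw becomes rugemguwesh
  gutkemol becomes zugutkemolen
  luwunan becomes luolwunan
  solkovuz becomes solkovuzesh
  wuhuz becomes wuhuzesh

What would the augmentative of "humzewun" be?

rugemguw and hoffow both end in -w yet inflect differently (rugemguwesh, zuhoffowen), so the final letter is not what conditions the rule; the last vowel is.
"humzewun" has last vowel 'u'. The stems whose last vowel is 'u' (rugemguw → rugemguwesh, solkovuz → solkovuzesh, wuhuz → wuhuzesh) add -esh.
The other patterns: stems whose last vowel is 'o' add zu- … -en around the stem; stems whose last vowel is 'a' insert -ol- after the first vowel; stems whose last vowel is 'i' delete the last vowel and add -ar.
So humzewun → humzewunesh.

humzewunesh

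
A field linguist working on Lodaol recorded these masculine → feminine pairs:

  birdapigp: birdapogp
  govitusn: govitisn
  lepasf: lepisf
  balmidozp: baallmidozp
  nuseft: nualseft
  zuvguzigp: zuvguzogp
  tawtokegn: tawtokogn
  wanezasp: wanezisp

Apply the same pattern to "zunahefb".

zualnahefb

"zunahefb" has second-to-last letter 'f'. The one such stem in the data (nuseft → nualseft) inserts -al- after the first vowel (as does balmidozp), so the same rule applies.
So zunahefb → zualnahefb.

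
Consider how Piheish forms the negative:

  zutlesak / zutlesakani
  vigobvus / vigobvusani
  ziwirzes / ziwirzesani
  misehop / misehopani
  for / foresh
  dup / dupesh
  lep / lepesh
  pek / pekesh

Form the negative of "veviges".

vevigesani

misehop and dup both end in -p yet inflect differently (misehopani, dupesh), so the final letter is not what conditions the rule; the number of vowels is.
"veviges" has 3 vowels. The stems with 3 vowels (zutlesak → zutlesakani, vigobvus → vigobvusani, ziwirzes → ziwirzesani) add -ani.
So veviges → vevigesani.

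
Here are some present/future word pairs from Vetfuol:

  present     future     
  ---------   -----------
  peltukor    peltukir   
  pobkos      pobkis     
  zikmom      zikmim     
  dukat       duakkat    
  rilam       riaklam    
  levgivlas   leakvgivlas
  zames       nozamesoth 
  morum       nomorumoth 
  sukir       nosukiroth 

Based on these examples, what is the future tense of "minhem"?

nominhemoth

zikmom and rilam both end in -m yet inflect differently (zikmim, riaklam), so the final letter is not what conditions the rule; the last vowel is.
"minhem" has last vowel 'e'. The one such stem in the data (zames → nozamesoth) adds no- … -oth around the stem, so the same rule applies.
So minhem → nominhemoth.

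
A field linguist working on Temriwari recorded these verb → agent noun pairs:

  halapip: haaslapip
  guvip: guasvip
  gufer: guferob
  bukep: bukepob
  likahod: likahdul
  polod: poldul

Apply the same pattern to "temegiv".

halapip and bukep both end in -p yet inflect differently (haaslapip, bukepob), so the final letter is not what conditions the rule; the last vowel is.
"temegiv" has last vowel 'i'. The stems whose last vowel is 'i' (halapip → haaslapip, guvip → guasvip) insert -as- after the first vowel.
The other patterns: stems whose last vowel is 'o' delete the last vowel and add -ul; stems whose last vowel is 'e' add -ob.
So temegiv → teasmegiv.

teasmegiv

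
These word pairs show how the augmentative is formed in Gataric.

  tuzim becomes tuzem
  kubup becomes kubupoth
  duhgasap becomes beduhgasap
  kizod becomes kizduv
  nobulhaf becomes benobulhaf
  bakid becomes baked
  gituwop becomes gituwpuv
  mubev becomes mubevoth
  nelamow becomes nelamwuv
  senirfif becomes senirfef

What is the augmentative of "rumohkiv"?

rumohkev

"rumohkiv" has last vowel 'i'. The stems whose last vowel is 'i' (bakid → baked, tuzim → tuzem, senirfif → senirfef) change the last vowel to 'e'.
So rumohkiv → rumohkev.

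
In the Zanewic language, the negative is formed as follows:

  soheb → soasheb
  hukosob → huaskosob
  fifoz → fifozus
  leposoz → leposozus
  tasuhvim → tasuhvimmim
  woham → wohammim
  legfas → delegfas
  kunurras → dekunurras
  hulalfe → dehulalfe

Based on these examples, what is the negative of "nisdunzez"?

"nisdunzez" ends in -z. The stems ending in -z (fifoz → fifozus, leposoz → leposozus) add -us.
The other patterns: stems ending in -b insert -as- after the first vowel; stems ending in -m double the final consonant and add -im; stems ending in -e or -s add the prefix de-.
So nisdunzez → nisdunzezus.

nisdunzezus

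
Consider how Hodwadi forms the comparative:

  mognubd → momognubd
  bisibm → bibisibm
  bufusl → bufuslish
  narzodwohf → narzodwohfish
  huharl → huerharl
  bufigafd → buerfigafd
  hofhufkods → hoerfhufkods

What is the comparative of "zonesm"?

bufusl and huharl both end in -l yet inflect differently (bufuslish, huerharl), so the final letter is not what conditions the rule; the second-to-last letter is.
"zonesm" has second-to-last letter 's'. The one such stem in the data (bufusl → bufuslish) adds -ish, so the same rule applies.
The other patterns: stems whose second-to-last letter is 'b' repeat the first consonant+vowel as a prefix; stems whose second-to-last letter is 'd', 'f' or 'r' insert -er- after the first vowel.
So zonesm → zonesmish.

zonesmish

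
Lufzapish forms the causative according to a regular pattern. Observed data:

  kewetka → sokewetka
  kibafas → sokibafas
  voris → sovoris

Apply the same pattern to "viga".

soviga

Every pair shown (kewetka → sokewetka, kibafas → sokibafas, voris → sovoris) follows the same rule: add the prefix so-.
So viga → soviga.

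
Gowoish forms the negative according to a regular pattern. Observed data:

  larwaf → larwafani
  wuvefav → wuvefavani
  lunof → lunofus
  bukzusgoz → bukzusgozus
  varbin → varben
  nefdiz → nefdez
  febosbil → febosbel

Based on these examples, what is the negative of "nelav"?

nelavani

bukzusgoz and nefdiz both end in -z yet inflect differently (bukzusgozus, nefdez), so the final letter is not what conditions the rule; the last vowel is.
"nelav" has last vowel 'a'. The stems whose last vowel is 'a' (wuvefav → wuvefavani, larwaf → larwafani) add -ani.
So nelav → nelavani.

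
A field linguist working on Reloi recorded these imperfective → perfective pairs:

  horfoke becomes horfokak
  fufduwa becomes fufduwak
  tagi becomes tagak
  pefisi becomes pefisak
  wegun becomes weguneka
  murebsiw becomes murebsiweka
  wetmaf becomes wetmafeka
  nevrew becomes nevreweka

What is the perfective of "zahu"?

zahak

tagi and murebsiw both have last vowel 'i' yet inflect differently (tagak, murebsiweka), so the last vowel is not what conditions the rule; whether the stem ends in a vowel or a consonant is.
"zahu" ends in a vowel. The stems ending in a vowel (horfoke → horfokak, fufduwa → fufduwak, tagi → tagak) drop the final letter and add -ak.
The other pattern: stems ending in a consonant add -eka.
So zahu → zahak.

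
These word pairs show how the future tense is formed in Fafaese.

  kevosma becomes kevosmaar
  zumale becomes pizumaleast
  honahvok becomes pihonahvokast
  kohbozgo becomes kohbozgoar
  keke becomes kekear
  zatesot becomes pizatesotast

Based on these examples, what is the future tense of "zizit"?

pizizitast

keke and zumale both end in -e yet inflect differently (kekear, pizumaleast), so the final letter is not what conditions the rule; the first letter is.
"zizit" begins with z-. The stems beginning with z- (zatesot → pizatesotast, zumale → pizumaleast) add pi- … -ast around the stem.
So zizit → pizizitast.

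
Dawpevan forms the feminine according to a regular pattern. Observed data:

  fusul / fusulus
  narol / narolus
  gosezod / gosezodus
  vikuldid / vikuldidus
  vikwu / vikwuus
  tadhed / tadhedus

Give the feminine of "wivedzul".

wivedzulus

Every pair shown (fusul → fusulus, narol → narolus, gosezod → gosezodus, …) follows the same rule: add -us.
So wivedzul → wivedzulus.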